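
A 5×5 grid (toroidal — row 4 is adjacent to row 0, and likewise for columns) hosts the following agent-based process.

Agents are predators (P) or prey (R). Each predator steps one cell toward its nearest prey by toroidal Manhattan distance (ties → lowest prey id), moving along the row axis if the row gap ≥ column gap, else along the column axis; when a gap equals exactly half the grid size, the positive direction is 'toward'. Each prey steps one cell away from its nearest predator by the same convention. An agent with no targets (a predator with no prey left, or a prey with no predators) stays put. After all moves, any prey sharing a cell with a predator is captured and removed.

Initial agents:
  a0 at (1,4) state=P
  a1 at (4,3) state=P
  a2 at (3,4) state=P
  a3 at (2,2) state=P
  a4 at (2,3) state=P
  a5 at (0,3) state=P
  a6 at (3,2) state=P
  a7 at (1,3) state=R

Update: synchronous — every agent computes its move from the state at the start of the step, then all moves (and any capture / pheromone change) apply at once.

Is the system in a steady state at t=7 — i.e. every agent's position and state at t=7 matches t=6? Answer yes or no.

t=1: a0@(1,3):P a1@(0,3):P a2@(2,4):P a3@(1,2):P a4@(1,3):P a5@(1,3):P a6@(2,2):P
t=2: (unchanged — steady state)

yes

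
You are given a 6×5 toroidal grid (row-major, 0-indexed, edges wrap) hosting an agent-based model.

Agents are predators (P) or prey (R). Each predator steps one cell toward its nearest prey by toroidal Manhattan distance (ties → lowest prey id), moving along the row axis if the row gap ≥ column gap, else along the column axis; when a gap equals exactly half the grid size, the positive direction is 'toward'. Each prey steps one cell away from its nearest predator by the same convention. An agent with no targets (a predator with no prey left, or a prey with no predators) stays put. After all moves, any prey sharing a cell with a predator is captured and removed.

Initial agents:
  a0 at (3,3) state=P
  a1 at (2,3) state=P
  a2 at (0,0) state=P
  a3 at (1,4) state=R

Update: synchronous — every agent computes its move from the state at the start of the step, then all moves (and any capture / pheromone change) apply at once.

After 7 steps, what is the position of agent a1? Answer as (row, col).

t=1: a0@(2,3):P a1@(1,3):P a2@(1,0):P a3@(0,4):R
t=2: a0@(1,3):P a1@(0,3):P a2@(0,0):P a3@(5,4):R
t=3: a0@(0,3):P a1@(5,3):P a2@(5,0):P a3@(4,4):R
t=4: a0@(5,3):P a1@(4,3):P a2@(4,0):P a3@(3,4):R
t=5: a0@(4,3):P a1@(3,3):P a2@(3,0):P a3@(2,4):R
t=6: a0@(3,3):P a1@(2,3):P a2@(2,0):P a3@(1,4):R
t=7: a0@(2,3):P a1@(1,3):P a2@(1,0):P a3@(0,4):R

(1, 3)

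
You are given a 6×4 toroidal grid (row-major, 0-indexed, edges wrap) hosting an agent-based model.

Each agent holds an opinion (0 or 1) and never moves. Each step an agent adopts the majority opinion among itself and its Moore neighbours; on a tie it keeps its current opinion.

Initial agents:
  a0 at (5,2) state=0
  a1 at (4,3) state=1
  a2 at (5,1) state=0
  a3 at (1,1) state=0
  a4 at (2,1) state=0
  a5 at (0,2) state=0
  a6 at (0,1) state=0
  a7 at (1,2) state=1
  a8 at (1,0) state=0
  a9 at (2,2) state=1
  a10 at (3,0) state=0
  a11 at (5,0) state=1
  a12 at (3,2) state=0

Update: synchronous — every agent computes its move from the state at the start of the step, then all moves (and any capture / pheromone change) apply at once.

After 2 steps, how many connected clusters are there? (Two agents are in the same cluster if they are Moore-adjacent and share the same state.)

1

t=1: a0@(5,2):0 a1@(4,3):0 a2@(5,1):0 a3@(1,1):0 a4@(2,1):0 a5@(0,2):0 a6@(0,1):0 a7@(1,2):0 a8@(1,0):0 a9@(2,2):0 a10@(3,0):0 a11@(5,0):1 a12@(3,2):0
t=2: a0@(5,2):0 a1@(4,3):0 a2@(5,1):0 a3@(1,1):0 a4@(2,1):0 a5@(0,2):0 a6@(0,1):0 a7@(1,2):0 a8@(1,0):0 a9@(2,2):0 a10@(3,0):0 a11@(5,0):0 a12@(3,2):0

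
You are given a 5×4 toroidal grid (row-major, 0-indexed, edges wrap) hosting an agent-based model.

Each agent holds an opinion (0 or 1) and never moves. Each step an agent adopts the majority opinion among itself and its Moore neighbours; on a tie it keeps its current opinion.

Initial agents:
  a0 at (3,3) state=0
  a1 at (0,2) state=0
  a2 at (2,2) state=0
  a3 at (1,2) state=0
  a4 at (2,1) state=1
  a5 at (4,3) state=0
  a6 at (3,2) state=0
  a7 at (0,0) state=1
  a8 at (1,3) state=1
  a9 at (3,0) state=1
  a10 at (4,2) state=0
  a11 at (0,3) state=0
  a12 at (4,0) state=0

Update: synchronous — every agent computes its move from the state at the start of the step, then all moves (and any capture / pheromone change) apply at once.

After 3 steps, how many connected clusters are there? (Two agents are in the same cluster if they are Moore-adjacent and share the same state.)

1

t=1: a0@(3,3):0 a1@(0,2):0 a2@(2,2):0 a3@(1,2):0 a4@(2,1):0 a5@(4,3):0 a6@(3,2):0 a7@(0,0):0 a8@(1,3):0 a9@(3,0):0 a10@(4,2):0 a11@(0,3):0 a12@(4,0):0
t=2: (unchanged — steady state)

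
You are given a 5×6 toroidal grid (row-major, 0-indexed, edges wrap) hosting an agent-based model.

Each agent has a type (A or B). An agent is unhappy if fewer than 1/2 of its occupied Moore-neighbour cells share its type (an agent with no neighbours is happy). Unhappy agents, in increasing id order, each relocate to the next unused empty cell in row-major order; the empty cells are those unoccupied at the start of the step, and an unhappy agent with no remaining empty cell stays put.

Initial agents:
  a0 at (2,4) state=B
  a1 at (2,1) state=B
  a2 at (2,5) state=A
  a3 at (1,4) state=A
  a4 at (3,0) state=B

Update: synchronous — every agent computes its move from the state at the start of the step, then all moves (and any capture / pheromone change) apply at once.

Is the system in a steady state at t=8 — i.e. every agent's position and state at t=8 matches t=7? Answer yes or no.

yes

t=1: a0@(0,0):B a1@(2,1):B a2@(0,1):A a3@(1,4):A a4@(3,0):B
t=2: a0@(0,2):B a1@(2,1):B a2@(0,3):A a3@(1,4):A a4@(3,0):B
t=3: a0@(0,0):B a1@(2,1):B a2@(0,3):A a3@(1,4):A a4@(3,0):B
t=4: (unchanged — steady state)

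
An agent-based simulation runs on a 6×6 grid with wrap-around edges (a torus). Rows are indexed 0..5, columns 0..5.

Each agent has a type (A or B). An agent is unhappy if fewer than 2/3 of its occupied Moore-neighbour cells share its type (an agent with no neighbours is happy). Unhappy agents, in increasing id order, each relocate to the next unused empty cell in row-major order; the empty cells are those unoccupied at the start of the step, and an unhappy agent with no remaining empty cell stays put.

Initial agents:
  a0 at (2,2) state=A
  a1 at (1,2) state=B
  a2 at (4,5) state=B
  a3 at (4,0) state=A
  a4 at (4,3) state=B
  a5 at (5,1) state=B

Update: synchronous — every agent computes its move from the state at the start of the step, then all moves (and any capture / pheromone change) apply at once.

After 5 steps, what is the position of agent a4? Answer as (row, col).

(4, 3)

t=1: a0@(0,0):A a1@(0,1):B a2@(0,2):B a3@(0,3):A a4@(4,3):B a5@(0,4):B
t=2: a0@(0,5):A a1@(1,0):B a2@(1,1):B a3@(1,2):A a4@(4,3):B a5@(1,3):B
t=3: a0@(0,0):A a1@(0,1):B a2@(0,2):B a3@(0,3):A a4@(4,3):B a5@(0,4):B
t=4: a0@(0,5):A a1@(1,0):B a2@(1,1):B a3@(1,2):A a4@(4,3):B a5@(1,3):B
t=5: a0@(0,0):A a1@(0,1):B a2@(0,2):B a3@(0,3):A a4@(4,3):B a5@(0,4):B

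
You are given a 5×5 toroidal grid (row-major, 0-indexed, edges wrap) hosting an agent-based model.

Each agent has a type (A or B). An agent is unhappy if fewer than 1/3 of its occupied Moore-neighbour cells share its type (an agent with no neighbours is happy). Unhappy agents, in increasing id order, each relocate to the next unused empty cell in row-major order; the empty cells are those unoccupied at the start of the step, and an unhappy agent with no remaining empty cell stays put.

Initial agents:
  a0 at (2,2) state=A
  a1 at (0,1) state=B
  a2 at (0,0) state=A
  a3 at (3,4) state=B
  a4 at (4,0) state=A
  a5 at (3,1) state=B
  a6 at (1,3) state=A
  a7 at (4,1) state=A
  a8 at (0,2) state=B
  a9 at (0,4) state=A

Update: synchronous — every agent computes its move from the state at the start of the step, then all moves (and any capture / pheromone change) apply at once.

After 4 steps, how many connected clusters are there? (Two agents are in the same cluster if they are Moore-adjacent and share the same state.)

t=1: a0@(2,2):A a1@(0,3):B a2@(0,0):A a3@(1,0):B a4@(4,0):A a5@(1,1):B a6@(1,3):A a7@(4,1):A a8@(0,2):B a9@(0,4):A
t=2: (unchanged — steady state)

2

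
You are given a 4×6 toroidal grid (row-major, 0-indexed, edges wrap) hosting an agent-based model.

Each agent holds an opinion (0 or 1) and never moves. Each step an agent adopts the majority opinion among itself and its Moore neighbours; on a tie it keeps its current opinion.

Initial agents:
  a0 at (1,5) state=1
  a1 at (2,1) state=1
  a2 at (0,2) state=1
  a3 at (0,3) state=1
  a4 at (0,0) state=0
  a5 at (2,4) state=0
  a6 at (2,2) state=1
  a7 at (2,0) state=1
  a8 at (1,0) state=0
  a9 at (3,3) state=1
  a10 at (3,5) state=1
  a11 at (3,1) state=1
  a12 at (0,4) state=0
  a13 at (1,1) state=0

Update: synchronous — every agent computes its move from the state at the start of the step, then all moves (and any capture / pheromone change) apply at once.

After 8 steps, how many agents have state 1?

11

t=1: a0@(1,5):0 a1@(2,1):1 a2@(0,2):1 a3@(0,3):1 a4@(0,0):0 a5@(2,4):1 a6@(2,2):1 a7@(2,0):1 a8@(1,0):0 a9@(3,3):1 a10@(3,5):0 a11@(3,1):1 a12@(0,4):1 a13@(1,1):1
t=2: a0@(1,5):0 a1@(2,1):1 a2@(0,2):1 a3@(0,3):1 a4@(0,0):0 a5@(2,4):1 a6@(2,2):1 a7@(2,0):1 a8@(1,0):0 a9@(3,3):1 a10@(3,5):1 a11@(3,1):1 a12@(0,4):1 a13@(1,1):1
t=3: (unchanged — steady state)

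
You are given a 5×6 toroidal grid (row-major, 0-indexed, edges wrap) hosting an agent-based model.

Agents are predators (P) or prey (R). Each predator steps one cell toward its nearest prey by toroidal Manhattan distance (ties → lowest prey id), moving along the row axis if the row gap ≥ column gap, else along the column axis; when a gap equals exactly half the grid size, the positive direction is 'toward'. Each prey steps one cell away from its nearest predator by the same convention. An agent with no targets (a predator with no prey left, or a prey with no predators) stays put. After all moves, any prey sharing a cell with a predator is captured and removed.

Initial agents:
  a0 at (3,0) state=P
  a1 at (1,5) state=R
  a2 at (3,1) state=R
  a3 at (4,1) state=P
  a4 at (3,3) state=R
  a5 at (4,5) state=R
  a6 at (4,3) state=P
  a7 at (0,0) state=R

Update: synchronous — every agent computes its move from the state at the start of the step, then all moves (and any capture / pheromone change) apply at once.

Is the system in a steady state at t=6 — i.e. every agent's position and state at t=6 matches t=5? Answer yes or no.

no

t=1: a0@(3,1):P a1@(0,5):R a2@(3,2):R a3@(3,1):P a4@(2,3):R a5@(0,5):R a6@(3,3):P a7@(1,0):R
t=2: a0@(3,2):P a1@(1,5):R a2@(3,3):R a3@(3,2):P a4@(1,3):R a5@(1,5):R a6@(3,2):P a7@(0,0):R
t=3: a0@(3,3):P a1@(1,4):R a2@(3,4):R a3@(3,3):P a4@(0,3):R a5@(1,4):R a6@(3,3):P a7@(1,0):R
t=4: a0@(3,4):P a1@(0,4):R a2@(3,5):R a3@(3,4):P a4@(1,3):R a5@(0,4):R a6@(3,4):P a7@(1,5):R
t=5: a0@(3,5):P a1@(1,4):R a2@(3,0):R a3@(3,5):P a4@(0,3):R a5@(1,4):R a6@(3,5):P a7@(0,5):R
t=6: a0@(3,0):P a1@(0,4):R a2@(3,1):R a3@(3,0):P a4@(1,3):R a5@(0,4):R a6@(3,0):P a7@(1,5):R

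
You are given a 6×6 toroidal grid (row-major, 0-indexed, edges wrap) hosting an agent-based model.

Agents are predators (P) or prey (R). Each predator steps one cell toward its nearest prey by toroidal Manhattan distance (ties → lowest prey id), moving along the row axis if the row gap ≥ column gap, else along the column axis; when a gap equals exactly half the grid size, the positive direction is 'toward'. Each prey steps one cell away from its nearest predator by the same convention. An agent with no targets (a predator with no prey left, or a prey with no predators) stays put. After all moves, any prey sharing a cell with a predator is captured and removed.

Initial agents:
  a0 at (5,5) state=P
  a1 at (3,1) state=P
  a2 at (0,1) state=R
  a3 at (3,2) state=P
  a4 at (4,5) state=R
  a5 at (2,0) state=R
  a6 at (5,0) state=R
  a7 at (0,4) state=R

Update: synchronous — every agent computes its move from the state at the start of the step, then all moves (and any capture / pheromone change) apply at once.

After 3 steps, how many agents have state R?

5

t=1: a0@(4,5):P a1@(2,1):P a2@(0,2):R a3@(3,1):P a4@(3,5):R a5@(1,0):R a6@(5,1):R a7@(1,4):R
t=2: a0@(3,5):P a1@(1,1):P a2@(5,2):R a3@(3,0):P a4@(2,5):R a5@(0,0):R a6@(0,1):R a7@(0,4):R
t=3: a0@(2,5):P a1@(0,1):P a2@(4,2):R a3@(2,0):P a4@(1,5):R a5@(5,0):R a6@(5,1):R a7@(5,4):R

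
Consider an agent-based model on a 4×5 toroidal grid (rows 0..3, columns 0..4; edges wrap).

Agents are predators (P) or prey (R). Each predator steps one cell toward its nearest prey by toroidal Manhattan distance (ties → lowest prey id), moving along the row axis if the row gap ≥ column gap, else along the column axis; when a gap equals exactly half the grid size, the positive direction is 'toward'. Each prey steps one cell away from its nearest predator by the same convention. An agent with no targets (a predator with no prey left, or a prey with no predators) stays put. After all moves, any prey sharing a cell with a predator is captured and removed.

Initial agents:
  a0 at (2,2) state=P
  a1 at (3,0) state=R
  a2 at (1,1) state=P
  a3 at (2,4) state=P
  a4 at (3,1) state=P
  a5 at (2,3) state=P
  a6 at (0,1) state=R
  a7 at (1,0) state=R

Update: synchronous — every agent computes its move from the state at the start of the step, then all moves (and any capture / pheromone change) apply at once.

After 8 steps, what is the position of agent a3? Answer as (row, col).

t=1: a0@(2,1):P a2@(0,1):P a3@(3,4):P a4@(3,0):P a5@(2,4):P a6@(3,1):R a7@(1,4):R
t=2: a0@(3,1):P a2@(3,1):P a3@(3,0):P a4@(3,1):P a5@(1,4):P a6@(0,1):R a7@(0,4):R
t=3: a0@(0,1):P a2@(0,1):P a3@(0,0):P a4@(0,1):P a5@(0,4):P a6@(1,1):R a7@(3,4):R
t=4: a0@(1,1):P a2@(1,1):P a3@(1,0):P a4@(1,1):P a5@(3,4):P a6@(2,1):R a7@(2,4):R
t=5: a0@(2,1):P a2@(2,1):P a3@(2,0):P a4@(2,1):P a5@(2,4):P a6@(3,1):R a7@(1,4):R
t=6: a0@(3,1):P a2@(3,1):P a3@(3,0):P a4@(3,1):P a5@(1,4):P a6@(0,1):R a7@(0,4):R
t=7: a0@(0,1):P a2@(0,1):P a3@(0,0):P a4@(0,1):P a5@(0,4):P a6@(1,1):R a7@(3,4):R
t=8: a0@(1,1):P a2@(1,1):P a3@(1,0):P a4@(1,1):P a5@(3,4):P a6@(2,1):R a7@(2,4):R

(1, 0)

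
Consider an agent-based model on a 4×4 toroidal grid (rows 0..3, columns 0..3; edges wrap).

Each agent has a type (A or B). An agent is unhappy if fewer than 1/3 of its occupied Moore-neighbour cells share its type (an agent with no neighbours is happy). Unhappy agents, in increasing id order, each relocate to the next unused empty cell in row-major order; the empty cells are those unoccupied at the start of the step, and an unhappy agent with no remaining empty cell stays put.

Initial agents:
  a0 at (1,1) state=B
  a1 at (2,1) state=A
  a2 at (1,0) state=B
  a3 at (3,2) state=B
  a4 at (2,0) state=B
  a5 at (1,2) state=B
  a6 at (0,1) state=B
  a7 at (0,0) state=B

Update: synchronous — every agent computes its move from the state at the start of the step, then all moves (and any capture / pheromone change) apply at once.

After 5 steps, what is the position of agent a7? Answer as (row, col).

t=1: a0@(1,1):B a1@(0,2):A a2@(1,0):B a3@(3,2):B a4@(2,0):B a5@(1,2):B a6@(0,1):B a7@(0,0):B
t=2: a0@(1,1):B a1@(0,3):A a2@(1,0):B a3@(3,2):B a4@(2,0):B a5@(1,2):B a6@(0,1):B a7@(0,0):B
t=3: a0@(1,1):B a1@(0,2):A a2@(1,0):B a3@(3,2):B a4@(2,0):B a5@(1,2):B a6@(0,1):B a7@(0,0):B
t=4: a0@(1,1):B a1@(0,3):A a2@(1,0):B a3@(3,2):B a4@(2,0):B a5@(1,2):B a6@(0,1):B a7@(0,0):B
t=5: a0@(1,1):B a1@(0,2):A a2@(1,0):B a3@(3,2):B a4@(2,0):B a5@(1,2):B a6@(0,1):B a7@(0,0):B

(0, 0)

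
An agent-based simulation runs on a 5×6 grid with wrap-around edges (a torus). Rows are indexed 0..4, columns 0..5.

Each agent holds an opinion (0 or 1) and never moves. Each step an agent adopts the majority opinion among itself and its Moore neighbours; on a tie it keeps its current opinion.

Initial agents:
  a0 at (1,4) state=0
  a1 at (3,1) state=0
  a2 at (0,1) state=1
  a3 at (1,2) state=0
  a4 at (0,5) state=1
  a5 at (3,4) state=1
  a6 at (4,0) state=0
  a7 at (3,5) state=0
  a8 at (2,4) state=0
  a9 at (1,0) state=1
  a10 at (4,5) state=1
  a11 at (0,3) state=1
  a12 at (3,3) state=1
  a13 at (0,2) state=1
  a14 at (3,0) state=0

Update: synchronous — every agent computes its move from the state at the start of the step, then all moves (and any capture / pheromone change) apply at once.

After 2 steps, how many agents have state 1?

9

t=1: a0@(1,4):0 a1@(3,1):0 a2@(0,1):1 a3@(1,2):1 a4@(0,5):1 a5@(3,4):1 a6@(4,0):0 a7@(3,5):0 a8@(2,4):0 a9@(1,0):1 a10@(4,5):1 a11@(0,3):1 a12@(3,3):1 a13@(0,2):1 a14@(3,0):0
t=2: (unchanged — steady state)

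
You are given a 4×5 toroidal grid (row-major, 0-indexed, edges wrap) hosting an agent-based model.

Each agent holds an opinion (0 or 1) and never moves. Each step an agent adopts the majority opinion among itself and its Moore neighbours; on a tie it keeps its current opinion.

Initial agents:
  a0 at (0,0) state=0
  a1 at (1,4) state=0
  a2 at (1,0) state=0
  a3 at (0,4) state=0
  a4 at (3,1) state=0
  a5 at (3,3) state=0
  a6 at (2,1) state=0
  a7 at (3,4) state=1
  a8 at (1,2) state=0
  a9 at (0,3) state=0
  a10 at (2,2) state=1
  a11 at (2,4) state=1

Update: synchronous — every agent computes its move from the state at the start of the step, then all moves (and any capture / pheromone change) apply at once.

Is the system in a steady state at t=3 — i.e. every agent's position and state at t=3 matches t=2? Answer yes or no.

yes

t=1: a0@(0,0):0 a1@(1,4):0 a2@(1,0):0 a3@(0,4):0 a4@(3,1):0 a5@(3,3):0 a6@(2,1):0 a7@(3,4):0 a8@(1,2):0 a9@(0,3):0 a10@(2,2):0 a11@(2,4):0
t=2: (unchanged — steady state)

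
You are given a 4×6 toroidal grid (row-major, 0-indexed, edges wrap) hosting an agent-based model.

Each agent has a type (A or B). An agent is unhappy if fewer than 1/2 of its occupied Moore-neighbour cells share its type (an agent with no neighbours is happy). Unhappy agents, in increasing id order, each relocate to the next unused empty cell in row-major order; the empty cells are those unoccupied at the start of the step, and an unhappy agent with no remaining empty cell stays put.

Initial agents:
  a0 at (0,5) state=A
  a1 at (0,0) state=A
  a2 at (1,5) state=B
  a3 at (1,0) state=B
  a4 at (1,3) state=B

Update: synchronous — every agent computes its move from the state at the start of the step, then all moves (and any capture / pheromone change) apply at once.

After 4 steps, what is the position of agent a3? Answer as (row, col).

(0, 4)

t=1: a0@(0,1):A a1@(0,2):A a2@(0,3):B a3@(0,4):B a4@(1,3):B
t=2: a0@(0,1):A a1@(0,0):A a2@(0,3):B a3@(0,4):B a4@(1,3):B
t=3: (unchanged — steady state)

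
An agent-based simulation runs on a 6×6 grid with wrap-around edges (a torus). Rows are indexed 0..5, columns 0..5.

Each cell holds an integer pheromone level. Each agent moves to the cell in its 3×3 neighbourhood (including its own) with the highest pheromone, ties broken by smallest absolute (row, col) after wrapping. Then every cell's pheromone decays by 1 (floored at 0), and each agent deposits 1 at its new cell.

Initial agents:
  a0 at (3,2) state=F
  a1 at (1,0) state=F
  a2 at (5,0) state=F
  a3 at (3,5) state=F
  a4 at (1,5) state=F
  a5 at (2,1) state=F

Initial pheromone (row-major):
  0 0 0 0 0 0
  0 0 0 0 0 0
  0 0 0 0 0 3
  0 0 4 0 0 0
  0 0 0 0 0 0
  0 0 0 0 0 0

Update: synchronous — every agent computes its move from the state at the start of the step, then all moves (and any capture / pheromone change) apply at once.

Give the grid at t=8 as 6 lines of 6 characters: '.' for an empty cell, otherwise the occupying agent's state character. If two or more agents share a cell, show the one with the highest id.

F.....
......
.....F
..F...
......
......

t=1: a0@(3,2) a1@(2,5) a2@(0,0) a3@(2,5) a4@(2,5) a5@(3,2) | pheromone: 1 0 0 0 0 0 / 0 0 0 0 0 0 / 0 0 0 0 0 5 / 0 0 5 0 0 0 / 0 0 0 0 0 0 / 0 0 0 0 0 0
t=2: a0@(3,2) a1@(2,5) a2@(0,0) a3@(2,5) a4@(2,5) a5@(3,2) | pheromone: 1 0 0 0 0 0 / 0 0 0 0 0 0 / 0 0 0 0 0 7 / 0 0 6 0 0 0 / 0 0 0 0 0 0 / 0 0 0 0 0 0
t=3: a0@(3,2) a1@(2,5) a2@(0,0) a3@(2,5) a4@(2,5) a5@(3,2) | pheromone: 1 0 0 0 0 0 / 0 0 0 0 0 0 / 0 0 0 0 0 9 / 0 0 7 0 0 0 / 0 0 0 0 0 0 / 0 0 0 0 0 0
t=4: a0@(3,2) a1@(2,5) a2@(0,0) a3@(2,5) a4@(2,5) a5@(3,2) | pheromone: 1 0 0 0 0 0 / 0 0 0 0 0 0 / 0 0 0 0 0 11 / 0 0 8 0 0 0 / 0 0 0 0 0 0 / 0 0 0 0 0 0
t=5: a0@(3,2) a1@(2,5) a2@(0,0) a3@(2,5) a4@(2,5) a5@(3,2) | pheromone: 1 0 0 0 0 0 / 0 0 0 0 0 0 / 0 0 0 0 0 13 / 0 0 9 0 0 0 / 0 0 0 0 0 0 / 0 0 0 0 0 0
t=6: a0@(3,2) a1@(2,5) a2@(0,0) a3@(2,5) a4@(2,5) a5@(3,2) | pheromone: 1 0 0 0 0 0 / 0 0 0 0 0 0 / 0 0 0 0 0 15 / 0 0 10 0 0 0 / 0 0 0 0 0 0 / 0 0 0 0 0 0
t=7: a0@(3,2) a1@(2,5) a2@(0,0) a3@(2,5) a4@(2,5) a5@(3,2) | pheromone: 1 0 0 0 0 0 / 0 0 0 0 0 0 / 0 0 0 0 0 17 / 0 0 11 0 0 0 / 0 0 0 0 0 0 / 0 0 0 0 0 0
t=8: a0@(3,2) a1@(2,5) a2@(0,0) a3@(2,5) a4@(2,5) a5@(3,2) | pheromone: 1 0 0 0 0 0 / 0 0 0 0 0 0 / 0 0 0 0 0 19 / 0 0 12 0 0 0 / 0 0 0 0 0 0 / 0 0 0 0 0 0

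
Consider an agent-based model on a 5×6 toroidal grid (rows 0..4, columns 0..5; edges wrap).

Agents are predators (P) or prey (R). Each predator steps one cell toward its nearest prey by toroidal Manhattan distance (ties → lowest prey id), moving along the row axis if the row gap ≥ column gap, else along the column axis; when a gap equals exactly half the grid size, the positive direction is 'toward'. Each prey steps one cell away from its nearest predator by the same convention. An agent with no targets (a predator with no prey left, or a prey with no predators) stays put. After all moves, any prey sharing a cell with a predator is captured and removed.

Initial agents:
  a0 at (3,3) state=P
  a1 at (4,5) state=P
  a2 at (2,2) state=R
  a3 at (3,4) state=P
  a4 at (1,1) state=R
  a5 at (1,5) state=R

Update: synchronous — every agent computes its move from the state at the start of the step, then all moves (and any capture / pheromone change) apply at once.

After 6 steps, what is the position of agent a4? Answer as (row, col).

t=1: a0@(2,3):P a1@(0,5):P a2@(1,2):R a3@(3,3):P a4@(0,1):R a5@(2,5):R
t=2: a0@(1,3):P a1@(0,0):P a2@(0,2):R a3@(2,3):P a4@(0,2):R a5@(2,0):R
t=3: a0@(0,3):P a1@(0,1):P a2@(4,2):R a3@(1,3):P a4@(4,2):R a5@(3,0):R
t=4: a0@(4,3):P a1@(4,1):P a2@(3,2):R a3@(0,3):P a4@(3,2):R a5@(2,0):R
t=5: a0@(3,3):P a1@(3,1):P a2@(2,2):R a3@(4,3):P a4@(2,2):R a5@(1,0):R
t=6: a0@(2,3):P a1@(2,1):P a2@(1,2):R a3@(3,3):P a4@(1,2):R a5@(0,0):R

(1, 2)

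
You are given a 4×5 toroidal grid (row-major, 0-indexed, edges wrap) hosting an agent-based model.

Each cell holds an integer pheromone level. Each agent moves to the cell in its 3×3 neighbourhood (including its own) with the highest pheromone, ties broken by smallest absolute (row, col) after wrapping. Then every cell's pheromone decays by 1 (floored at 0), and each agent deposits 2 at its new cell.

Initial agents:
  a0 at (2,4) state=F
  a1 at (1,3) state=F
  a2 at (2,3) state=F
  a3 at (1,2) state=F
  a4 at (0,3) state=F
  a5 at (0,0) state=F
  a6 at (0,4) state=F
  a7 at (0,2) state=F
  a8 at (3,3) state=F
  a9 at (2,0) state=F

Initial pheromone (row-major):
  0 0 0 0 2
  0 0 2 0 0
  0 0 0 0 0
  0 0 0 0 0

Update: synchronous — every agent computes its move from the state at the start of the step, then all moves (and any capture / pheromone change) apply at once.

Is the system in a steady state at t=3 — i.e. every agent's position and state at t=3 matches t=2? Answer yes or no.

t=1: a0@(1,0) a1@(0,4) a2@(1,2) a3@(1,2) a4@(0,4) a5@(0,4) a6@(0,4) a7@(1,2) a8@(0,4) a9@(1,0) | pheromone: 0 0 0 0 11 / 4 0 7 0 0 / 0 0 0 0 0 / 0 0 0 0 0
t=2: a0@(0,4) a1@(0,4) a2@(1,2) a3@(1,2) a4@(0,4) a5@(0,4) a6@(0,4) a7@(1,2) a8@(0,4) a9@(0,4) | pheromone: 0 0 0 0 24 / 3 0 12 0 0 / 0 0 0 0 0 / 0 0 0 0 0
t=3: a0@(0,4) a1@(0,4) a2@(1,2) a3@(1,2) a4@(0,4) a5@(0,4) a6@(0,4) a7@(1,2) a8@(0,4) a9@(0,4) | pheromone: 0 0 0 0 37 / 2 0 17 0 0 / 0 0 0 0 0 / 0 0 0 0 0

yes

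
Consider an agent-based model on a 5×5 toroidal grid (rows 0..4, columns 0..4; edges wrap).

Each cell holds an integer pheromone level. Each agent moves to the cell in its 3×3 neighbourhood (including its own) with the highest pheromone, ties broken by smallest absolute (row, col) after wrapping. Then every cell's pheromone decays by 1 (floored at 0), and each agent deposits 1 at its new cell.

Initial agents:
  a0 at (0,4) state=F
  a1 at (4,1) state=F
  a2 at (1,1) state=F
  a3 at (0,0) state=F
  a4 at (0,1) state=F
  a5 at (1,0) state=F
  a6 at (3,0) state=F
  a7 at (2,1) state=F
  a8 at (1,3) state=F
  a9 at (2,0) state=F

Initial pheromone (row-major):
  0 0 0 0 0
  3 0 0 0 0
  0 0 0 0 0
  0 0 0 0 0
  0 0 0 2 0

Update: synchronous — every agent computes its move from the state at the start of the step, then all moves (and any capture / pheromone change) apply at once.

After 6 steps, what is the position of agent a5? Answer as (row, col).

t=1: a0@(1,0) a1@(0,0) a2@(1,0) a3@(1,0) a4@(1,0) a5@(1,0) a6@(2,0) a7@(1,0) a8@(0,2) a9@(1,0) | pheromone: 1 0 1 0 0 / 9 0 0 0 0 / 1 0 0 0 0 / 0 0 0 0 0 / 0 0 0 1 0
t=2: a0@(1,0) a1@(1,0) a2@(1,0) a3@(1,0) a4@(1,0) a5@(1,0) a6@(1,0) a7@(1,0) a8@(0,2) a9@(1,0) | pheromone: 0 0 1 0 0 / 17 0 0 0 0 / 0 0 0 0 0 / 0 0 0 0 0 / 0 0 0 0 0
t=3: a0@(1,0) a1@(1,0) a2@(1,0) a3@(1,0) a4@(1,0) a5@(1,0) a6@(1,0) a7@(1,0) a8@(0,2) a9@(1,0) | pheromone: 0 0 1 0 0 / 25 0 0 0 0 / 0 0 0 0 0 / 0 0 0 0 0 / 0 0 0 0 0
t=4: a0@(1,0) a1@(1,0) a2@(1,0) a3@(1,0) a4@(1,0) a5@(1,0) a6@(1,0) a7@(1,0) a8@(0,2) a9@(1,0) | pheromone: 0 0 1 0 0 / 33 0 0 0 0 / 0 0 0 0 0 / 0 0 0 0 0 / 0 0 0 0 0
t=5: a0@(1,0) a1@(1,0) a2@(1,0) a3@(1,0) a4@(1,0) a5@(1,0) a6@(1,0) a7@(1,0) a8@(0,2) a9@(1,0) | pheromone: 0 0 1 0 0 / 41 0 0 0 0 / 0 0 0 0 0 / 0 0 0 0 0 / 0 0 0 0 0
t=6: a0@(1,0) a1@(1,0) a2@(1,0) a3@(1,0) a4@(1,0) a5@(1,0) a6@(1,0) a7@(1,0) a8@(0,2) a9@(1,0) | pheromone: 0 0 1 0 0 / 49 0 0 0 0 / 0 0 0 0 0 / 0 0 0 0 0 / 0 0 0 0 0

(1, 0)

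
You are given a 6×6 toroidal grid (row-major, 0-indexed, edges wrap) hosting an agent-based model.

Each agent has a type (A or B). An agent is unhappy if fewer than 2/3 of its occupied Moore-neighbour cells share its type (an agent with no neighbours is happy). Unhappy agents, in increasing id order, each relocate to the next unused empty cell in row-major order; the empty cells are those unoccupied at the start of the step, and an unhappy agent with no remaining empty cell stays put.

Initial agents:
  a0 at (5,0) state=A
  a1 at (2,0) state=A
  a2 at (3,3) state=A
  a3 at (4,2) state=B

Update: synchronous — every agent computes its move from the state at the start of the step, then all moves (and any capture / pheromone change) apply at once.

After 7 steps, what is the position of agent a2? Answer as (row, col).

t=1: a0@(5,0):A a1@(2,0):A a2@(0,0):A a3@(0,1):B
t=2: a0@(0,2):A a1@(2,0):A a2@(0,3):A a3@(0,4):B
t=3: a0@(0,2):A a1@(2,0):A a2@(0,0):A a3@(0,1):B
t=4: a0@(0,3):A a1@(2,0):A a2@(0,4):A a3@(0,5):B
t=5: a0@(0,3):A a1@(2,0):A a2@(0,0):A a3@(0,1):B
t=6: a0@(0,3):A a1@(2,0):A a2@(0,2):A a3@(0,4):B
t=7: a0@(0,0):A a1@(2,0):A a2@(0,2):A a3@(0,1):B

(0, 2)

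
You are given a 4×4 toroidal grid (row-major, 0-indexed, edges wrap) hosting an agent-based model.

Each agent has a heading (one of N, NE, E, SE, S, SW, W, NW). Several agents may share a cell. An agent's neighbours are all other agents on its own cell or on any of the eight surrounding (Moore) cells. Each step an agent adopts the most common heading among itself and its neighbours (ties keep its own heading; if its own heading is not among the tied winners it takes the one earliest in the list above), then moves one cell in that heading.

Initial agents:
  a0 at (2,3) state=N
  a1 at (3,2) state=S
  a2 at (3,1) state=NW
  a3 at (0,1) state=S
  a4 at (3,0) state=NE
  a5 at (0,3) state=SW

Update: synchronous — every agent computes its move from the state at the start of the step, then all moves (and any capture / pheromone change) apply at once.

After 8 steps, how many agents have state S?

6

t=1: a0@(1,3):N a1@(0,2):S a2@(0,1):S a3@(1,1):S a4@(2,1):NE a5@(1,2):SW
t=2: a0@(0,3):N a1@(1,2):S a2@(1,1):S a3@(2,1):S a4@(1,2):NE a5@(2,2):S
t=3: a0@(3,3):N a1@(2,2):S a2@(2,1):S a3@(3,1):S a4@(2,2):S a5@(3,2):S
t=4: a0@(0,3):S a1@(3,2):S a2@(3,1):S a3@(0,1):S a4@(3,2):S a5@(0,2):S
t=5: a0@(1,3):S a1@(0,2):S a2@(0,1):S a3@(1,1):S a4@(0,2):S a5@(1,2):S
t=6: a0@(2,3):S a1@(1,2):S a2@(1,1):S a3@(2,1):S a4@(1,2):S a5@(2,2):S
t=7: a0@(3,3):S a1@(2,2):S a2@(2,1):S a3@(3,1):S a4@(2,2):S a5@(3,2):S
t=8: a0@(0,3):S a1@(3,2):S a2@(3,1):S a3@(0,1):S a4@(3,2):S a5@(0,2):S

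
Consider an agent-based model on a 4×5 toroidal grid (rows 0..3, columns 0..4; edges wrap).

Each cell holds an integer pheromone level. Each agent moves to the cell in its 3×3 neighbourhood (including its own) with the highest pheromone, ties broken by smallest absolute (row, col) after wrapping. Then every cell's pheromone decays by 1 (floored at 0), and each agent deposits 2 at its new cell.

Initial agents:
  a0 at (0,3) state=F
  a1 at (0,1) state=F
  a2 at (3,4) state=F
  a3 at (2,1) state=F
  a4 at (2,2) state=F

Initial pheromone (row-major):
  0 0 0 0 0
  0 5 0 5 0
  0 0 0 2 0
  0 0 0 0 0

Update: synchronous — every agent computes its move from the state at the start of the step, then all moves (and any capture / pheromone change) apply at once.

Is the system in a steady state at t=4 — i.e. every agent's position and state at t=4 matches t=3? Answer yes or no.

yes

t=1: a0@(1,3) a1@(1,1) a2@(2,3) a3@(1,1) a4@(1,1) | pheromone: 0 0 0 0 0 / 0 10 0 6 0 / 0 0 0 3 0 / 0 0 0 0 0
t=2: a0@(1,3) a1@(1,1) a2@(1,3) a3@(1,1) a4@(1,1) | pheromone: 0 0 0 0 0 / 0 15 0 9 0 / 0 0 0 2 0 / 0 0 0 0 0
t=3: a0@(1,3) a1@(1,1) a2@(1,3) a3@(1,1) a4@(1,1) | pheromone: 0 0 0 0 0 / 0 20 0 12 0 / 0 0 0 1 0 / 0 0 0 0 0
t=4: a0@(1,3) a1@(1,1) a2@(1,3) a3@(1,1) a4@(1,1) | pheromone: 0 0 0 0 0 / 0 25 0 15 0 / 0 0 0 0 0 / 0 0 0 0 0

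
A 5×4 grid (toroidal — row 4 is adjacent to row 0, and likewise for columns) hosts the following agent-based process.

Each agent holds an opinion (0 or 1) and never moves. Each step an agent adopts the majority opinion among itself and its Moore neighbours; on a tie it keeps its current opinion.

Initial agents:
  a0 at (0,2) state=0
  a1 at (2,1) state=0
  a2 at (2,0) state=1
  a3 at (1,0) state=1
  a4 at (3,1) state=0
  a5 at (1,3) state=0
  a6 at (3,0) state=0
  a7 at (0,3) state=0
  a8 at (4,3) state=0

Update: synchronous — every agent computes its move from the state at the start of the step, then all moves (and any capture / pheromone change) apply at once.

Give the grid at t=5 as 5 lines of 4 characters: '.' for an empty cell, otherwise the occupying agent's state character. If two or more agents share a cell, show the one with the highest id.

..00
0..0
00..
00..
...0

t=1: a0@(0,2):0 a1@(2,1):0 a2@(2,0):0 a3@(1,0):0 a4@(3,1):0 a5@(1,3):0 a6@(3,0):0 a7@(0,3):0 a8@(4,3):0
t=2: (unchanged — steady state)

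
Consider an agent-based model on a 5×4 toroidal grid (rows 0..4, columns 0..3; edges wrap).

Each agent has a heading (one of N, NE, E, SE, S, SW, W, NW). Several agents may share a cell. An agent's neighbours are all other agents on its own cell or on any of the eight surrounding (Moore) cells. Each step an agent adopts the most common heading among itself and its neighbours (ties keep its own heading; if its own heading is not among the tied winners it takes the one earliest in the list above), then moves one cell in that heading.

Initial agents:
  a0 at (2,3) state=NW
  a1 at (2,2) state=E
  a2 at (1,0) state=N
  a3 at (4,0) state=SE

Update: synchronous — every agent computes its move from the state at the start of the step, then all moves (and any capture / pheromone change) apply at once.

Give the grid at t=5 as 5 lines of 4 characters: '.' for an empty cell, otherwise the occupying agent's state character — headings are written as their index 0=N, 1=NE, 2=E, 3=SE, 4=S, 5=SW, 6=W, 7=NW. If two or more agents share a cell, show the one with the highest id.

....
0...
..72
....
.3..

t=1: a0@(1,2):NW a1@(2,3):E a2@(0,0):N a3@(0,1):SE
t=2: a0@(0,1):NW a1@(2,0):E a2@(4,0):N a3@(1,2):SE
t=3: a0@(4,0):NW a1@(2,1):E a2@(3,0):N a3@(2,3):SE
t=4: a0@(3,3):NW a1@(2,2):E a2@(2,0):N a3@(3,0):SE
t=5: a0@(2,2):NW a1@(2,3):E a2@(1,0):N a3@(4,1):SE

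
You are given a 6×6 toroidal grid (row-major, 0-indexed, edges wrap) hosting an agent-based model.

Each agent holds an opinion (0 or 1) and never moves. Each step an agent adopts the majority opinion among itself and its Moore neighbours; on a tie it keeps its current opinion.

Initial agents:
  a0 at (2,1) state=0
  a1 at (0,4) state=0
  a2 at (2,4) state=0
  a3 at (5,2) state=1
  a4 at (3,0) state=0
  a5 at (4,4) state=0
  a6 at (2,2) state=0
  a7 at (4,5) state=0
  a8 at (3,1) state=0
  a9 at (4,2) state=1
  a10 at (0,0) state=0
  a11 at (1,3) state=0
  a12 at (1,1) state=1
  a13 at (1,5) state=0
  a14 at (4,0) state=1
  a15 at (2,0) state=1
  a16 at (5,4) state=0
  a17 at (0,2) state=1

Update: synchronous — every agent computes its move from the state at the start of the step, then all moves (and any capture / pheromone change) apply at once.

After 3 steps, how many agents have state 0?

t=1: a0@(2,1):0 a1@(0,4):0 a2@(2,4):0 a3@(5,2):1 a4@(3,0):0 a5@(4,4):0 a6@(2,2):0 a7@(4,5):0 a8@(3,1):0 a9@(4,2):1 a10@(0,0):0 a11@(1,3):0 a12@(1,1):1 a13@(1,5):0 a14@(4,0):0 a15@(2,0):0 a16@(5,4):0 a17@(0,2):1
t=2: a0@(2,1):0 a1@(0,4):0 a2@(2,4):0 a3@(5,2):1 a4@(3,0):0 a5@(4,4):0 a6@(2,2):0 a7@(4,5):0 a8@(3,1):0 a9@(4,2):1 a10@(0,0):0 a11@(1,3):0 a12@(1,1):0 a13@(1,5):0 a14@(4,0):0 a15@(2,0):0 a16@(5,4):0 a17@(0,2):1
t=3: (unchanged — steady state)

15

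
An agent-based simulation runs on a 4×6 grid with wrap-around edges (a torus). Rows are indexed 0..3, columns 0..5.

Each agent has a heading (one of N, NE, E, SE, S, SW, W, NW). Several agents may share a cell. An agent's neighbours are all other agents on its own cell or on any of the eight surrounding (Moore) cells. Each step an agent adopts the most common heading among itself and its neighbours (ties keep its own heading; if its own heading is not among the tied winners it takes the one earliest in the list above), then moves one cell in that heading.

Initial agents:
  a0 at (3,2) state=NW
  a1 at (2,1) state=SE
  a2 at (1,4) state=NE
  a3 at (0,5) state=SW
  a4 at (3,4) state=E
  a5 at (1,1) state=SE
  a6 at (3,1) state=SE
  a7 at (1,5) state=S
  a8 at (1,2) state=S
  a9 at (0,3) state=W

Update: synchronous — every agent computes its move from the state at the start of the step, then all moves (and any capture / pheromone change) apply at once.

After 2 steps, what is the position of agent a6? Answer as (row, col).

t=1: a0@(0,3):SE a1@(3,2):SE a2@(0,5):NE a3@(1,4):SW a4@(3,5):E a5@(2,2):SE a6@(0,2):SE a7@(2,5):S a8@(2,3):SE a9@(0,2):W
t=2: a0@(1,4):SE a1@(0,3):SE a2@(3,0):NE a3@(2,5):SE a4@(3,0):E a5@(3,3):SE a6@(1,3):SE a7@(3,5):S a8@(3,4):SE a9@(1,3):SE

(1, 3)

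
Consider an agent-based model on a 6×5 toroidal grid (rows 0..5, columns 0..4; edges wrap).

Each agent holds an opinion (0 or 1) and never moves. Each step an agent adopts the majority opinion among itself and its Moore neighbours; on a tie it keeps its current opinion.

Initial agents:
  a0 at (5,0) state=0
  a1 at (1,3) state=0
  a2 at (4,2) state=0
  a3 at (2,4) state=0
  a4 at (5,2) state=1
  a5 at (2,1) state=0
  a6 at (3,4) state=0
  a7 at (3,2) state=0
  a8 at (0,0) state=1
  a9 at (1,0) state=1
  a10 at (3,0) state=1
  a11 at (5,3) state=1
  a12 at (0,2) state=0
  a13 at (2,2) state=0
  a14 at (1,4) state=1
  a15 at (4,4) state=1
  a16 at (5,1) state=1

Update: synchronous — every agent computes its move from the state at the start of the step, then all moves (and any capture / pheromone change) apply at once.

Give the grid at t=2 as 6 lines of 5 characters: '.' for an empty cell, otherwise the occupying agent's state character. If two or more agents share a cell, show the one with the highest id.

1.1..
1..01
.00.0
0.0.0
..1.1
1111.

t=1: a0@(5,0):1 a1@(1,3):0 a2@(4,2):1 a3@(2,4):0 a4@(5,2):1 a5@(2,1):0 a6@(3,4):0 a7@(3,2):0 a8@(0,0):1 a9@(1,0):1 a10@(3,0):0 a11@(5,3):1 a12@(0,2):1 a13@(2,2):0 a14@(1,4):1 a15@(4,4):1 a16@(5,1):1
t=2: (unchanged — steady state)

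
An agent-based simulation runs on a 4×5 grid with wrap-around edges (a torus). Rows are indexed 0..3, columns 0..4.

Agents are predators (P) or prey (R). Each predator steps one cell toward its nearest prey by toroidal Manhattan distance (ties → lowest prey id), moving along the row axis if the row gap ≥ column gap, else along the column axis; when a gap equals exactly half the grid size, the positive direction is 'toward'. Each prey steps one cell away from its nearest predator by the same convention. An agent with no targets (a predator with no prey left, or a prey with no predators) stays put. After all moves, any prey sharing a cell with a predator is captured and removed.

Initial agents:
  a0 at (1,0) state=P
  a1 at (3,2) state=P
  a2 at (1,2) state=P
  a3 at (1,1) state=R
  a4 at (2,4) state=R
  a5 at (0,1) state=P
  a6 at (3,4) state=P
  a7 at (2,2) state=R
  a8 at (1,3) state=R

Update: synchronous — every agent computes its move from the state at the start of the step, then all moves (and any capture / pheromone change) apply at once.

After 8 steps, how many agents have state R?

4

t=1: a0@(1,1):P a1@(2,2):P a2@(1,1):P a3@(1,2):R a4@(1,4):R a5@(1,1):P a6@(2,4):P a7@(1,2):R a8@(1,4):R
t=2: a0@(1,2):P a1@(1,2):P a2@(1,2):P a3@(1,3):R a4@(0,4):R a5@(1,2):P a6@(1,4):P a7@(1,3):R a8@(0,4):R
t=3: a0@(1,3):P a1@(1,3):P a2@(1,3):P a3@(1,4):R a4@(3,4):R a5@(1,3):P a6@(1,3):P a7@(1,4):R a8@(3,4):R
t=4: a0@(1,4):P a1@(1,4):P a2@(1,4):P a3@(1,0):R a4@(2,4):R a5@(1,4):P a6@(1,4):P a7@(1,0):R a8@(2,4):R
t=5: a0@(1,0):P a1@(1,0):P a2@(1,0):P a3@(1,1):R a4@(3,4):R a5@(1,0):P a6@(1,0):P a7@(1,1):R a8@(3,4):R
t=6: a0@(1,1):P a1@(1,1):P a2@(1,1):P a3@(1,2):R a4@(2,4):R a5@(1,1):P a6@(1,1):P a7@(1,2):R a8@(2,4):R
t=7: a0@(1,2):P a1@(1,2):P a2@(1,2):P a3@(1,3):R a4@(2,3):R a5@(1,2):P a6@(1,2):P a7@(1,3):R a8@(2,3):R
t=8: a0@(1,3):P a1@(1,3):P a2@(1,3):P a3@(1,4):R a4@(3,3):R a5@(1,3):P a6@(1,3):P a7@(1,4):R a8@(3,3):R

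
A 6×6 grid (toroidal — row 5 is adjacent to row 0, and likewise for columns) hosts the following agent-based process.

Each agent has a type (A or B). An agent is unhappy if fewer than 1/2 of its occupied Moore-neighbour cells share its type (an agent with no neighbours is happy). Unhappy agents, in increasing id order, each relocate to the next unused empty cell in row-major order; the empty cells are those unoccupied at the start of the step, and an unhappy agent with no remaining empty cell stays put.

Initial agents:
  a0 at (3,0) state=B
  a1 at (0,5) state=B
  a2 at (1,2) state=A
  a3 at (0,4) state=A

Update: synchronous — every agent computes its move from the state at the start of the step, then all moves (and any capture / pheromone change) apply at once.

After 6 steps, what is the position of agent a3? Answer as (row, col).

(0, 1)

t=1: a0@(3,0):B a1@(0,0):B a2@(1,2):A a3@(0,1):A
t=2: a0@(3,0):B a1@(0,2):B a2@(1,2):A a3@(0,1):A
t=3: a0@(3,0):B a1@(0,0):B a2@(1,2):A a3@(0,1):A
t=4: a0@(3,0):B a1@(0,2):B a2@(1,2):A a3@(0,1):A
t=5: a0@(3,0):B a1@(0,0):B a2@(1,2):A a3@(0,1):A
t=6: a0@(3,0):B a1@(0,2):B a2@(1,2):A a3@(0,1):A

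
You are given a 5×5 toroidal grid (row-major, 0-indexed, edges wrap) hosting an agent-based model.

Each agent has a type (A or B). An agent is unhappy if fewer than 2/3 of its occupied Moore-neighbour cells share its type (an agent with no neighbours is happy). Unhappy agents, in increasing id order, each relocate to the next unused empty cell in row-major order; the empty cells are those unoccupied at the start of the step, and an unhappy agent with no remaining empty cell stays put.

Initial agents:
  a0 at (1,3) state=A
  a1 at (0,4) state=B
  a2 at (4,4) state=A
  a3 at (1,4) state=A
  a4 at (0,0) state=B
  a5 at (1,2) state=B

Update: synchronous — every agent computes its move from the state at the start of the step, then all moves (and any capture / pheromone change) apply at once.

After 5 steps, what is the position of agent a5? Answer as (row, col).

(2, 0)

t=1: a0@(0,1):A a1@(0,2):B a2@(0,3):A a3@(1,0):A a4@(1,1):B a5@(2,0):B
t=2: a0@(0,0):A a1@(0,4):B a2@(1,2):A a3@(1,3):A a4@(1,4):B a5@(2,1):B
t=3: a0@(0,1):A a1@(0,2):B a2@(0,3):A a3@(1,0):A a4@(1,1):B a5@(2,0):B
t=4: a0@(0,0):A a1@(0,4):B a2@(1,2):A a3@(1,3):A a4@(1,4):B a5@(2,1):B
t=5: a0@(0,1):A a1@(0,2):B a2@(0,3):A a3@(1,0):A a4@(1,1):B a5@(2,0):B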